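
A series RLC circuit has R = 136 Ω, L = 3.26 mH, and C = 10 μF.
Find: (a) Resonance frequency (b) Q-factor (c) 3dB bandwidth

Step 1 — Resonance condition Im(Z)=0 gives ω₀ = 1/√(LC).
Step 2 — ω₀ = 1/√(0.00326·1e-05) = 5538 rad/s.
Step 3 — f₀ = ω₀/(2π) = 881.5 Hz.
Step 4 — Series Q: Q = ω₀L/R = 5538·0.00326/136 = 0.1328.
Step 5 — 3dB bandwidth: Δω = ω₀/Q = 4.172e+04 rad/s; BW = Δω/(2π) = 6640 Hz.

(a) f₀ = 881.5 Hz  (b) Q = 0.1328  (c) BW = 6640 Hz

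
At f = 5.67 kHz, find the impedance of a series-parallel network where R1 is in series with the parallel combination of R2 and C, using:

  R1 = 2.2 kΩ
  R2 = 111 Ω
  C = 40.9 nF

Step 1 — Angular frequency: ω = 2π·f = 2π·5670 = 3.563e+04 rad/s.
Step 2 — Component impedances:
  R1: Z = R = 2200 Ω
  R2: Z = R = 111 Ω
  C: Z = 1/(jωC) = -j/(ω·C) = 0 - j686.3 Ω
Step 3 — Parallel branch: R2 || C = 1/(1/R2 + 1/C) = 108.2 - j17.5 Ω.
Step 4 — Series with R1: Z_total = R1 + (R2 || C) = 2308 - j17.5 Ω = 2308∠-0.4° Ω.

Z = 2308 - j17.5 Ω = 2308∠-0.4° Ω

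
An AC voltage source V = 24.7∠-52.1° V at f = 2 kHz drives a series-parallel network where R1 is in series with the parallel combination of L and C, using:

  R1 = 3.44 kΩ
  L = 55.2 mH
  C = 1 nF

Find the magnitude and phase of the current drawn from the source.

Step 1 — Angular frequency: ω = 2π·f = 2π·2000 = 1.257e+04 rad/s.
Step 2 — Component impedances:
  R1: Z = R = 3440 Ω
  L: Z = jωL = j·1.257e+04·0.0552 = 0 + j693.7 Ω
  C: Z = 1/(jωC) = -j/(ω·C) = 0 - j7.958e+04 Ω
Step 3 — Parallel branch: L || C = 1/(1/L + 1/C) = 0 + j699.8 Ω.
Step 4 — Series with R1: Z_total = R1 + (L || C) = 3440 + j699.8 Ω = 3510∠11.5° Ω.
Step 5 — Source phasor: V = 24.7∠-52.1° V = 15.17 - j19.49 V.
Step 6 — Ohm's law: I = V / Z_total = (15.17 - j19.49) / (3440 + j699.8) = 0.003129 - j0.006302 A.
Step 7 — Convert to polar: |I| = 0.007036 A, ∠I = -63.6°.

I = 0.007036∠-63.6° A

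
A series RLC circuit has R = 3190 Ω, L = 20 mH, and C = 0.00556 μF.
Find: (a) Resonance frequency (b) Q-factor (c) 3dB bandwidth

Step 1 — Resonance: ω₀ = 1/√(LC) = 1/√(0.02·5.56e-09) = 9.483e+04 rad/s.
Step 2 — f₀ = ω₀/(2π) = 1.509e+04 Hz.
Step 3 — Series Q: Q = ω₀L/R = 9.483e+04·0.02/3190 = 0.5945.
Step 4 — Bandwidth: Δω = ω₀/Q = 1.595e+05 rad/s; BW = Δω/(2π) = 2.539e+04 Hz.

(a) f₀ = 1.509e+04 Hz  (b) Q = 0.5945  (c) BW = 2.539e+04 Hz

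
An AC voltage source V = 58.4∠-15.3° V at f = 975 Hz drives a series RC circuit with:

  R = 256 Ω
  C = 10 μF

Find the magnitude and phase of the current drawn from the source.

Step 1 — Angular frequency: ω = 2π·f = 2π·975 = 6126 rad/s.
Step 2 — Component impedances:
  R: Z = R = 256 Ω
  C: Z = 1/(jωC) = -j/(ω·C) = 0 - j16.32 Ω
Step 3 — Series combination: Z_total = R + C = 256 - j16.32 Ω = 256.5∠-3.6° Ω.
Step 4 — Source phasor: V = 58.4∠-15.3° V = 56.33 - j15.41 V.
Step 5 — Ohm's law: I = V / Z_total = (56.33 - j15.41) / (256 - j16.32) = 0.223 - j0.04598 A.
Step 6 — Convert to polar: |I| = 0.2277 A, ∠I = -11.7°.

I = 0.2277∠-11.7° A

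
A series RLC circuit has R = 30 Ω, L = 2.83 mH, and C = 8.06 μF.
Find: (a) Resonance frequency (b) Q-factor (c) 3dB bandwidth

Step 1 — Resonance: ω₀ = 1/√(LC) = 1/√(0.00283·8.06e-06) = 6621 rad/s.
Step 2 — f₀ = ω₀/(2π) = 1054 Hz.
Step 3 — Series Q: Q = ω₀L/R = 6621·0.00283/30 = 0.6246.
Step 4 — Bandwidth: Δω = ω₀/Q = 1.06e+04 rad/s; BW = Δω/(2π) = 1687 Hz.

(a) f₀ = 1054 Hz  (b) Q = 0.6246  (c) BW = 1687 Hz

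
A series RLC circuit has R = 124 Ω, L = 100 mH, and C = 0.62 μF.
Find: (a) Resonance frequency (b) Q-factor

Step 1 — Resonance condition Im(Z)=0 gives ω₀ = 1/√(LC).
Step 2 — ω₀ = 1/√(0.1·6.2e-07) = 4016 rad/s.
Step 3 — f₀ = ω₀/(2π) = 639.2 Hz.
Step 4 — Series Q: Q = ω₀L/R = 4016·0.1/124 = 3.239.

(a) f₀ = 639.2 Hz  (b) Q = 3.239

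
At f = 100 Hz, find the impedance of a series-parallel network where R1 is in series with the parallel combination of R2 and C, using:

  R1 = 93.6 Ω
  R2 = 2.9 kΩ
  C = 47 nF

Step 1 — Angular frequency: ω = 2π·f = 2π·100 = 628.3 rad/s.
Step 2 — Component impedances:
  R1: Z = R = 93.6 Ω
  R2: Z = R = 2900 Ω
  C: Z = 1/(jωC) = -j/(ω·C) = 0 - j3.386e+04 Ω
Step 3 — Parallel branch: R2 || C = 1/(1/R2 + 1/C) = 2879 - j246.5 Ω.
Step 4 — Series with R1: Z_total = R1 + (R2 || C) = 2972 - j246.5 Ω = 2983∠-4.7° Ω.

Z = 2972 - j246.5 Ω = 2983∠-4.7° Ω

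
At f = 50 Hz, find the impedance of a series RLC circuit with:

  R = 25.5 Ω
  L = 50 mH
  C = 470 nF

Step 1 — Angular frequency: ω = 2π·f = 2π·50 = 314.2 rad/s.
Step 2 — Component impedances:
  R: Z = R = 25.5 Ω
  L: Z = jωL = j·314.2·0.05 = 0 + j15.71 Ω
  C: Z = 1/(jωC) = -j/(ω·C) = 0 - j6773 Ω
Step 3 — Series combination: Z_total = R + L + C = 25.5 - j6757 Ω = 6757∠-89.8° Ω.

Z = 25.5 - j6757 Ω = 6757∠-89.8° Ω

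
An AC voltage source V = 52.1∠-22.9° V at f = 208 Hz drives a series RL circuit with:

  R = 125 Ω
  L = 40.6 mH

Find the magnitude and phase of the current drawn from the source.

Step 1 — Angular frequency: ω = 2π·f = 2π·208 = 1307 rad/s.
Step 2 — Component impedances:
  R: Z = R = 125 Ω
  L: Z = jωL = j·1307·0.0406 = 0 + j53.06 Ω
Step 3 — Series combination: Z_total = R + L = 125 + j53.06 Ω = 135.8∠23.0° Ω.
Step 4 — Source phasor: V = 52.1∠-22.9° V = 47.99 - j20.27 V.
Step 5 — Ohm's law: I = V / Z_total = (47.99 - j20.27) / (125 + j53.06) = 0.267 - j0.2755 A.
Step 6 — Convert to polar: |I| = 0.3837 A, ∠I = -45.9°.

I = 0.3837∠-45.9° A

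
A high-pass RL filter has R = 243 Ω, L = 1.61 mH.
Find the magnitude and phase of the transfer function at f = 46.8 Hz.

Step 1 — Angular frequency: ω = 2π·46.8 = 294.1 rad/s.
Step 2 — Transfer function: H(jω) = jωL/(R + jωL).
Step 3 — Numerator jωL = j·0.4734; denominator R + jωL = 243 + j0.4734.
Step 4 — H = 3.796e-06 + j0.001948.
Step 5 — Magnitude: |H| = 0.001948 (-54.2 dB); phase: φ = 89.9°.

|H| = 0.001948 (-54.2 dB), φ = 89.9°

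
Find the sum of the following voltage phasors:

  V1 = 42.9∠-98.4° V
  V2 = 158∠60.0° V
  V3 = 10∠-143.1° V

Step 1 — Convert each phasor to rectangular form:
  V1 = 42.9·(cos(-98.4°) + j·sin(-98.4°)) = -6.267 - j42.44 V
  V2 = 158·(cos(60.0°) + j·sin(60.0°)) = 79 + j136.8 V
  V3 = 10·(cos(-143.1°) + j·sin(-143.1°)) = -7.997 - j6.004 V
Step 2 — Sum components: V_total = 64.74 + j88.39 V.
Step 3 — Convert to polar: |V_total| = 109.6 V, ∠V_total = 53.8°.

V_total = 109.6∠53.8° V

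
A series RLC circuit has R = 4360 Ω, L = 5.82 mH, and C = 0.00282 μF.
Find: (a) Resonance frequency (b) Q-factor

Step 1 — Resonance condition Im(Z)=0 gives ω₀ = 1/√(LC).
Step 2 — ω₀ = 1/√(0.00582·2.82e-09) = 2.468e+05 rad/s.
Step 3 — f₀ = ω₀/(2π) = 3.929e+04 Hz.
Step 4 — Series Q: Q = ω₀L/R = 2.468e+05·0.00582/4360 = 0.3295.

(a) f₀ = 3.929e+04 Hz  (b) Q = 0.3295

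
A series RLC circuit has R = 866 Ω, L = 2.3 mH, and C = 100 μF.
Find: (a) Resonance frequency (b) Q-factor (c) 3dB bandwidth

Step 1 — Resonance condition Im(Z)=0 gives ω₀ = 1/√(LC).
Step 2 — ω₀ = 1/√(0.0023·0.0001) = 2085 rad/s.
Step 3 — f₀ = ω₀/(2π) = 331.9 Hz.
Step 4 — Series Q: Q = ω₀L/R = 2085·0.0023/866 = 0.005538.
Step 5 — 3dB bandwidth: Δω = ω₀/Q = 3.765e+05 rad/s; BW = Δω/(2π) = 5.993e+04 Hz.

(a) f₀ = 331.9 Hz  (b) Q = 0.005538  (c) BW = 5.993e+04 Hz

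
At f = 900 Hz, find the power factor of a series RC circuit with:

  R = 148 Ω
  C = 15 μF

Step 1 — Angular frequency: ω = 2π·f = 2π·900 = 5655 rad/s.
Step 2 — Component impedances:
  R: Z = R = 148 Ω
  C: Z = 1/(jωC) = -j/(ω·C) = 0 - j11.79 Ω
Step 3 — Series combination: Z_total = R + C = 148 - j11.79 Ω = 148.5∠-4.6° Ω.
Step 4 — Power factor: PF = cos(φ) = Re(Z)/|Z| = 148/148.47 = 0.9968.
Step 5 — Type: Im(Z) = -11.79 ⇒ leading (phase φ = -4.6°).

PF = 0.9968 (leading, φ = -4.6°)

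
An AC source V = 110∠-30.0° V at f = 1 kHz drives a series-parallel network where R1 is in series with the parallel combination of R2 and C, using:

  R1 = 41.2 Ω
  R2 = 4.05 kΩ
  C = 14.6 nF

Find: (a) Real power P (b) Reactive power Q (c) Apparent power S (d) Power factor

Step 1 — Angular frequency: ω = 2π·f = 2π·1000 = 6283 rad/s.
Step 2 — Component impedances:
  R1: Z = R = 41.2 Ω
  R2: Z = R = 4050 Ω
  C: Z = 1/(jωC) = -j/(ω·C) = 0 - j1.09e+04 Ω
Step 3 — Parallel branch: R2 || C = 1/(1/R2 + 1/C) = 3559 - j1322 Ω.
Step 4 — Series with R1: Z_total = R1 + (R2 || C) = 3600 - j1322 Ω = 3835∠-20.2° Ω.
Step 5 — Source phasor: V = 110∠-30.0° V = 95.26 - j55 V.
Step 6 — Current: I = V / Z = 0.02826 - j0.004898 A = 0.02868∠-9.8° A.
Step 7 — Complex power: S = V·I* = 2.962 - j1.088 VA.
Step 8 — Real power: P = Re(S) = 2.962 W.
Step 9 — Reactive power: Q = Im(S) = -1.088 VAR.
Step 10 — Apparent power: |S| = 3.155 VA.
Step 11 — Power factor: PF = P/|S| = 0.9387 (leading).

(a) P = 2.962 W  (b) Q = -1.088 VAR  (c) S = 3.155 VA  (d) PF = 0.9387 (leading)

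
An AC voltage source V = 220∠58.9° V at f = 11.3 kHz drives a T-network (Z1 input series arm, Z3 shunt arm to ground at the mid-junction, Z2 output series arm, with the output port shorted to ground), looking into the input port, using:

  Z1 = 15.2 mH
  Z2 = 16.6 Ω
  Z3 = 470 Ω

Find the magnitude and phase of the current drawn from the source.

Step 1 — Angular frequency: ω = 2π·f = 2π·1.13e+04 = 7.1e+04 rad/s.
Step 2 — Component impedances:
  Z1: Z = jωL = j·7.1e+04·0.0152 = 0 + j1079 Ω
  Z2: Z = R = 16.6 Ω
  Z3: Z = R = 470 Ω
Step 3 — With the output port shorted to ground, the output series arm Z2 runs from the junction to ground; the shunt arm Z3 also runs from the junction to ground. They appear in parallel: Z3 || Z2 = 16.03 Ω.
Step 4 — Series with input arm Z1: Z_in = Z1 + (Z3 || Z2) = 16.03 + j1079 Ω = 1079∠89.1° Ω.
Step 5 — Source phasor: V = 220∠58.9° V = 113.6 + j188.4 V.
Step 6 — Ohm's law: I = V / Z_total = (113.6 + j188.4) / (16.03 + j1079) = 0.1761 - j0.1027 A.
Step 7 — Convert to polar: |I| = 0.2038 A, ∠I = -30.2°.

I = 0.2038∠-30.2° A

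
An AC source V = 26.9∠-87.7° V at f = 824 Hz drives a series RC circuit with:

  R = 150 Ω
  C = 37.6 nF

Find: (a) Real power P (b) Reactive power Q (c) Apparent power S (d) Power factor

Step 1 — Angular frequency: ω = 2π·f = 2π·824 = 5177 rad/s.
Step 2 — Component impedances:
  R: Z = R = 150 Ω
  C: Z = 1/(jωC) = -j/(ω·C) = 0 - j5137 Ω
Step 3 — Series combination: Z_total = R + C = 150 - j5137 Ω = 5139∠-88.3° Ω.
Step 4 — Source phasor: V = 26.9∠-87.7° V = 1.08 - j26.88 V.
Step 5 — Current: I = V / Z = 0.005234 + j5.732e-05 A = 0.005234∠0.6° A.
Step 6 — Complex power: S = V·I* = 0.00411 - j0.1407 VA.
Step 7 — Real power: P = Re(S) = 0.00411 W.
Step 8 — Reactive power: Q = Im(S) = -0.1407 VAR.
Step 9 — Apparent power: |S| = 0.1408 VA.
Step 10 — Power factor: PF = P/|S| = 0.02919 (leading).

(a) P = 0.00411 W  (b) Q = -0.1407 VAR  (c) S = 0.1408 VA  (d) PF = 0.02919 (leading)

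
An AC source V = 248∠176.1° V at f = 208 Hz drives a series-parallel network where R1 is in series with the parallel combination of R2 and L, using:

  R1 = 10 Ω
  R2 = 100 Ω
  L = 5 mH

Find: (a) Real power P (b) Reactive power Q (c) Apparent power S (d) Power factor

Step 1 — Angular frequency: ω = 2π·f = 2π·208 = 1307 rad/s.
Step 2 — Component impedances:
  R1: Z = R = 10 Ω
  R2: Z = R = 100 Ω
  L: Z = jωL = j·1307·0.005 = 0 + j6.535 Ω
Step 3 — Parallel branch: R2 || L = 1/(1/R2 + 1/L) = 0.4252 + j6.507 Ω.
Step 4 — Series with R1: Z_total = R1 + (R2 || L) = 10.43 + j6.507 Ω = 12.29∠32.0° Ω.
Step 5 — Source phasor: V = 248∠176.1° V = -247.4 + j16.87 V.
Step 6 — Current: I = V / Z = -16.35 + j11.82 A = 20.18∠144.1° A.
Step 7 — Complex power: S = V·I* = 4246 + j2650 VA.
Step 8 — Real power: P = Re(S) = 4246 W.
Step 9 — Reactive power: Q = Im(S) = 2650 VAR.
Step 10 — Apparent power: |S| = 5005 VA.
Step 11 — Power factor: PF = P/|S| = 0.8483 (lagging).

(a) P = 4246 W  (b) Q = 2650 VAR  (c) S = 5005 VA  (d) PF = 0.8483 (lagging)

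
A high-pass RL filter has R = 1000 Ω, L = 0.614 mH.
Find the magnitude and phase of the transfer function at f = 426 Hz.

Step 1 — Angular frequency: ω = 2π·426 = 2677 rad/s.
Step 2 — Transfer function: H(jω) = jωL/(R + jωL).
Step 3 — Numerator jωL = j·1.643; denominator R + jωL = 1000 + j1.643.
Step 4 — H = 2.701e-06 + j0.001643.
Step 5 — Magnitude: |H| = 0.001643 (-55.7 dB); phase: φ = 89.9°.

|H| = 0.001643 (-55.7 dB), φ = 89.9°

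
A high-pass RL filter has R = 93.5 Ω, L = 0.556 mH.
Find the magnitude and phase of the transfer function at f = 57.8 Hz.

Step 1 — Angular frequency: ω = 2π·57.8 = 363.2 rad/s.
Step 2 — Transfer function: H(jω) = jωL/(R + jωL).
Step 3 — Numerator jωL = j·0.2019; denominator R + jωL = 93.5 + j0.2019.
Step 4 — H = 4.664e-06 + j0.00216.
Step 5 — Magnitude: |H| = 0.00216 (-53.3 dB); phase: φ = 89.9°.

|H| = 0.00216 (-53.3 dB), φ = 89.9°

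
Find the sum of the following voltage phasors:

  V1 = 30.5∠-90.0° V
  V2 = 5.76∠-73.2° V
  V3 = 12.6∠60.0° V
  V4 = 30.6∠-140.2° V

Step 1 — Convert each phasor to rectangular form:
  V1 = 30.5·(cos(-90.0°) + j·sin(-90.0°)) = 0 - j30.5 V
  V2 = 5.76·(cos(-73.2°) + j·sin(-73.2°)) = 1.665 - j5.514 V
  V3 = 12.6·(cos(60.0°) + j·sin(60.0°)) = 6.3 + j10.91 V
  V4 = 30.6·(cos(-140.2°) + j·sin(-140.2°)) = -23.51 - j19.59 V
Step 2 — Sum components: V_total = -15.54 - j44.69 V.
Step 3 — Convert to polar: |V_total| = 47.32 V, ∠V_total = -109.2°.

V_total = 47.32∠-109.2° V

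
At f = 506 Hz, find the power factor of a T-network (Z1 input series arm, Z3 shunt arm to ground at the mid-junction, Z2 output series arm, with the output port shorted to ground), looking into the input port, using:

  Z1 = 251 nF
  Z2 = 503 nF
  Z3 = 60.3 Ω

Step 1 — Angular frequency: ω = 2π·f = 2π·506 = 3179 rad/s.
Step 2 — Component impedances:
  Z1: Z = 1/(jωC) = -j/(ω·C) = 0 - j1253 Ω
  Z2: Z = 1/(jωC) = -j/(ω·C) = 0 - j625.3 Ω
  Z3: Z = R = 60.3 Ω
Step 3 — With the output port shorted to ground, the output series arm Z2 runs from the junction to ground; the shunt arm Z3 also runs from the junction to ground. They appear in parallel: Z3 || Z2 = 59.74 - j5.761 Ω.
Step 4 — Series with input arm Z1: Z_in = Z1 + (Z3 || Z2) = 59.74 - j1259 Ω = 1260∠-87.3° Ω.
Step 5 — Power factor: PF = cos(φ) = Re(Z)/|Z| = 59.744/1260.3 = 0.0474.
Step 6 — Type: Im(Z) = -1259 ⇒ leading (phase φ = -87.3°).

PF = 0.0474 (leading, φ = -87.3°)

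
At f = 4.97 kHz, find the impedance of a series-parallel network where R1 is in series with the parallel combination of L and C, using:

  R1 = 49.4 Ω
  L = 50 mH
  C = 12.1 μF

Step 1 — Angular frequency: ω = 2π·f = 2π·4970 = 3.123e+04 rad/s.
Step 2 — Component impedances:
  R1: Z = R = 49.4 Ω
  L: Z = jωL = j·3.123e+04·0.05 = 0 + j1561 Ω
  C: Z = 1/(jωC) = -j/(ω·C) = 0 - j2.647 Ω
Step 3 — Parallel branch: L || C = 1/(1/L + 1/C) = 0 - j2.651 Ω.
Step 4 — Series with R1: Z_total = R1 + (L || C) = 49.4 - j2.651 Ω = 49.47∠-3.1° Ω.

Z = 49.4 - j2.651 Ω = 49.47∠-3.1° Ω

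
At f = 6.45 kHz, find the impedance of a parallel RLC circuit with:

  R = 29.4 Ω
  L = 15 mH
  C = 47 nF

Step 1 — Angular frequency: ω = 2π·f = 2π·6450 = 4.053e+04 rad/s.
Step 2 — Component impedances:
  R: Z = R = 29.4 Ω
  L: Z = jωL = j·4.053e+04·0.015 = 0 + j607.9 Ω
  C: Z = 1/(jωC) = -j/(ω·C) = 0 - j525 Ω
Step 3 — Parallel combination: 1/Z_total = 1/R + 1/L + 1/C; Z_total = 29.4 - j0.2245 Ω = 29.4∠-0.4° Ω.

Z = 29.4 - j0.2245 Ω = 29.4∠-0.4° Ω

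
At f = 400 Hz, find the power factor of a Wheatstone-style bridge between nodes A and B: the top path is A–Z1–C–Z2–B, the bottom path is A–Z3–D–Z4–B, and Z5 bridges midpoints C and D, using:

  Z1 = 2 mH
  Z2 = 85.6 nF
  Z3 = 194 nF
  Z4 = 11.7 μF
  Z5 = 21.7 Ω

Step 1 — Angular frequency: ω = 2π·f = 2π·400 = 2513 rad/s.
Step 2 — Component impedances:
  Z1: Z = jωL = j·2513·0.002 = 0 + j5.027 Ω
  Z2: Z = 1/(jωC) = -j/(ω·C) = 0 - j4648 Ω
  Z3: Z = 1/(jωC) = -j/(ω·C) = 0 - j2051 Ω
  Z4: Z = 1/(jωC) = -j/(ω·C) = 0 - j34.01 Ω
  Z5: Z = R = 21.7 Ω
Step 3 — Bridge requires nodal analysis (the Z5 bridge couples midpoints C and D, so the two paths cannot be reduced to a simple series/parallel combination). Setting node B to ground and injecting 1 A at node A, the 3-node admittance system at A, C, D solves to V_A = Z_AB = 21.49 - j29.05 Ω = 36.13∠-53.5° Ω.
Step 4 — Power factor: PF = cos(φ) = Re(Z)/|Z| = 21.487/36.132 = 0.5947.
Step 5 — Type: Im(Z) = -29.05 ⇒ leading (phase φ = -53.5°).

PF = 0.5947 (leading, φ = -53.5°)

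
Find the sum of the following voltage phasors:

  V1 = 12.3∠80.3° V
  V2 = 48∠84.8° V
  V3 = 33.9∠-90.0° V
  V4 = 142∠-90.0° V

Step 1 — Convert each phasor to rectangular form:
  V1 = 12.3·(cos(80.3°) + j·sin(80.3°)) = 2.072 + j12.12 V
  V2 = 48·(cos(84.8°) + j·sin(84.8°)) = 4.35 + j47.8 V
  V3 = 33.9·(cos(-90.0°) + j·sin(-90.0°)) = 0 - j33.9 V
  V4 = 142·(cos(-90.0°) + j·sin(-90.0°)) = 0 - j142 V
Step 2 — Sum components: V_total = 6.423 - j116 V.
Step 3 — Convert to polar: |V_total| = 116.2 V, ∠V_total = -86.8°.

V_total = 116.2∠-86.8° V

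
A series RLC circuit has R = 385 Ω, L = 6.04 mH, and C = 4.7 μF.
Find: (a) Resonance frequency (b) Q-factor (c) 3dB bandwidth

Step 1 — Resonance: ω₀ = 1/√(LC) = 1/√(0.00604·4.7e-06) = 5935 rad/s.
Step 2 — f₀ = ω₀/(2π) = 944.6 Hz.
Step 3 — Series Q: Q = ω₀L/R = 5935·0.00604/385 = 0.09311.
Step 4 — Bandwidth: Δω = ω₀/Q = 6.374e+04 rad/s; BW = Δω/(2π) = 1.014e+04 Hz.

(a) f₀ = 944.6 Hz  (b) Q = 0.09311  (c) BW = 1.014e+04 Hz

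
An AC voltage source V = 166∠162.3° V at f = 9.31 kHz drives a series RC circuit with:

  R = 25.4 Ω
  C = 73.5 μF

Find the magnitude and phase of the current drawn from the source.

Step 1 — Angular frequency: ω = 2π·f = 2π·9310 = 5.85e+04 rad/s.
Step 2 — Component impedances:
  R: Z = R = 25.4 Ω
  C: Z = 1/(jωC) = -j/(ω·C) = 0 - j0.2326 Ω
Step 3 — Series combination: Z_total = R + C = 25.4 - j0.2326 Ω = 25.4∠-0.5° Ω.
Step 4 — Source phasor: V = 166∠162.3° V = -158.1 + j50.47 V.
Step 5 — Ohm's law: I = V / Z_total = (-158.1 + j50.47) / (25.4 - j0.2326) = -6.244 + j1.93 A.
Step 6 — Convert to polar: |I| = 6.535 A, ∠I = 162.8°.

I = 6.535∠162.8° A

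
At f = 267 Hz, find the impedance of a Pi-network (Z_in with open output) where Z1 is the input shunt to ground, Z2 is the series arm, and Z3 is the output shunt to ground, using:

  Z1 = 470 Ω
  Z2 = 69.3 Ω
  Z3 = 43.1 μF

Step 1 — Angular frequency: ω = 2π·f = 2π·267 = 1678 rad/s.
Step 2 — Component impedances:
  Z1: Z = R = 470 Ω
  Z2: Z = R = 69.3 Ω
  Z3: Z = 1/(jωC) = -j/(ω·C) = 0 - j13.83 Ω
Step 3 — With open output, the series arm Z2 and the output shunt Z3 appear in series to ground: Z2 + Z3 = 69.3 - j13.83 Ω.
Step 4 — Parallel with input shunt Z1: Z_in = Z1 || (Z2 + Z3) = 60.66 - j10.5 Ω = 61.57∠-9.8° Ω.

Z = 60.66 - j10.5 Ω = 61.57∠-9.8° Ω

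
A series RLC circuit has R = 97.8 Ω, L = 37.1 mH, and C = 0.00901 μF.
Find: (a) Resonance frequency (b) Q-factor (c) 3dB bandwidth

Step 1 — Resonance condition Im(Z)=0 gives ω₀ = 1/√(LC).
Step 2 — ω₀ = 1/√(0.0371·9.01e-09) = 5.47e+04 rad/s.
Step 3 — f₀ = ω₀/(2π) = 8705 Hz.
Step 4 — Series Q: Q = ω₀L/R = 5.47e+04·0.0371/97.8 = 20.75.
Step 5 — 3dB bandwidth: Δω = ω₀/Q = 2636 rad/s; BW = Δω/(2π) = 419.6 Hz.

(a) f₀ = 8705 Hz  (b) Q = 20.75  (c) BW = 419.6 Hz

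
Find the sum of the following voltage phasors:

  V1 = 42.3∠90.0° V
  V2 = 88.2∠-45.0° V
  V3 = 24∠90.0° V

Step 1 — Convert each phasor to rectangular form:
  V1 = 42.3·(cos(90.0°) + j·sin(90.0°)) = 0 + j42.3 V
  V2 = 88.2·(cos(-45.0°) + j·sin(-45.0°)) = 62.37 - j62.37 V
  V3 = 24·(cos(90.0°) + j·sin(90.0°)) = 0 + j24 V
Step 2 — Sum components: V_total = 62.37 + j3.933 V.
Step 3 — Convert to polar: |V_total| = 62.49 V, ∠V_total = 3.6°.

V_total = 62.49∠3.6° V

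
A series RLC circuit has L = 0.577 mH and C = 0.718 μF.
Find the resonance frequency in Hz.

Step 1 — Resonance condition Im(Z)=0 gives ω₀ = 1/√(LC).
Step 2 — ω₀ = 1/√(0.000577·7.18e-07) = 4.913e+04 rad/s.
Step 3 — f₀ = ω₀/(2π) = 7819 Hz.

f₀ = 7819 Hz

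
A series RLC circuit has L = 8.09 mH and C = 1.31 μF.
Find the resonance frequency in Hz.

Step 1 — Resonance condition Im(Z)=0 gives ω₀ = 1/√(LC).
Step 2 — ω₀ = 1/√(0.00809·1.31e-06) = 9714 rad/s.
Step 3 — f₀ = ω₀/(2π) = 1546 Hz.

f₀ = 1546 Hz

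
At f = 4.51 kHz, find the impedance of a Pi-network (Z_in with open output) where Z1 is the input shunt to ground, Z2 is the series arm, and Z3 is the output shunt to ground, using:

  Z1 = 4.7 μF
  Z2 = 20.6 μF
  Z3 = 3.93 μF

Step 1 — Angular frequency: ω = 2π·f = 2π·4510 = 2.834e+04 rad/s.
Step 2 — Component impedances:
  Z1: Z = 1/(jωC) = -j/(ω·C) = 0 - j7.508 Ω
  Z2: Z = 1/(jωC) = -j/(ω·C) = 0 - j1.713 Ω
  Z3: Z = 1/(jωC) = -j/(ω·C) = 0 - j8.979 Ω
Step 3 — With open output, the series arm Z2 and the output shunt Z3 appear in series to ground: Z2 + Z3 = 0 - j10.69 Ω.
Step 4 — Parallel with input shunt Z1: Z_in = Z1 || (Z2 + Z3) = 0 - j4.411 Ω = 4.411∠-90.0° Ω.

Z = 0 - j4.411 Ω = 4.411∠-90.0° Ω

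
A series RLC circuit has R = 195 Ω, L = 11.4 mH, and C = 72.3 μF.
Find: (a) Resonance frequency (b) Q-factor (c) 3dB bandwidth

Step 1 — Resonance: ω₀ = 1/√(LC) = 1/√(0.0114·7.23e-05) = 1101 rad/s.
Step 2 — f₀ = ω₀/(2π) = 175.3 Hz.
Step 3 — Series Q: Q = ω₀L/R = 1101·0.0114/195 = 0.06439.
Step 4 — Bandwidth: Δω = ω₀/Q = 1.711e+04 rad/s; BW = Δω/(2π) = 2722 Hz.

(a) f₀ = 175.3 Hz  (b) Q = 0.06439  (c) BW = 2722 Hz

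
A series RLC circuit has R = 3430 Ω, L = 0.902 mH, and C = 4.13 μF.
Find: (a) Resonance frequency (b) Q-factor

Step 1 — Resonance condition Im(Z)=0 gives ω₀ = 1/√(LC).
Step 2 — ω₀ = 1/√(0.000902·4.13e-06) = 1.638e+04 rad/s.
Step 3 — f₀ = ω₀/(2π) = 2608 Hz.
Step 4 — Series Q: Q = ω₀L/R = 1.638e+04·0.000902/3430 = 0.004309.

(a) f₀ = 2608 Hz  (b) Q = 0.004309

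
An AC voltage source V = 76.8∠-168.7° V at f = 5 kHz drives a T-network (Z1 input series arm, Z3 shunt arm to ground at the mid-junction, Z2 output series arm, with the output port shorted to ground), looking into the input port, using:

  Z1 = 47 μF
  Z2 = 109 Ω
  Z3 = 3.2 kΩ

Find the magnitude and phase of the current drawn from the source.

Step 1 — Angular frequency: ω = 2π·f = 2π·5000 = 3.142e+04 rad/s.
Step 2 — Component impedances:
  Z1: Z = 1/(jωC) = -j/(ω·C) = 0 - j0.6773 Ω
  Z2: Z = R = 109 Ω
  Z3: Z = R = 3200 Ω
Step 3 — With the output port shorted to ground, the output series arm Z2 runs from the junction to ground; the shunt arm Z3 also runs from the junction to ground. They appear in parallel: Z3 || Z2 = 105.4 Ω.
Step 4 — Series with input arm Z1: Z_in = Z1 + (Z3 || Z2) = 105.4 - j0.6773 Ω = 105.4∠-0.4° Ω.
Step 5 — Source phasor: V = 76.8∠-168.7° V = -75.31 - j15.05 V.
Step 6 — Ohm's law: I = V / Z_total = (-75.31 - j15.05) / (105.4 - j0.6773) = -0.7135 - j0.1473 A.
Step 7 — Convert to polar: |I| = 0.7286 A, ∠I = -168.3°.

I = 0.7286∠-168.3° A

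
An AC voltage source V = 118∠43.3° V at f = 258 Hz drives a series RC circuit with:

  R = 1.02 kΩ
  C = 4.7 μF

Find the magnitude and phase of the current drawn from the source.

Step 1 — Angular frequency: ω = 2π·f = 2π·258 = 1621 rad/s.
Step 2 — Component impedances:
  R: Z = R = 1020 Ω
  C: Z = 1/(jωC) = -j/(ω·C) = 0 - j131.3 Ω
Step 3 — Series combination: Z_total = R + C = 1020 - j131.3 Ω = 1028∠-7.3° Ω.
Step 4 — Source phasor: V = 118∠43.3° V = 85.88 + j80.93 V.
Step 5 — Ohm's law: I = V / Z_total = (85.88 + j80.93) / (1020 - j131.3) = 0.07278 + j0.0887 A.
Step 6 — Convert to polar: |I| = 0.1147 A, ∠I = 50.6°.

I = 0.1147∠50.6° A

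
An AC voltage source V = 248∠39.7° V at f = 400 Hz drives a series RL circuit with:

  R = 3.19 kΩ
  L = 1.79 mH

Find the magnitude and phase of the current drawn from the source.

Step 1 — Angular frequency: ω = 2π·f = 2π·400 = 2513 rad/s.
Step 2 — Component impedances:
  R: Z = R = 3190 Ω
  L: Z = jωL = j·2513·0.00179 = 0 + j4.499 Ω
Step 3 — Series combination: Z_total = R + L = 3190 + j4.499 Ω = 3190∠0.1° Ω.
Step 4 — Source phasor: V = 248∠39.7° V = 190.8 + j158.4 V.
Step 5 — Ohm's law: I = V / Z_total = (190.8 + j158.4) / (3190 + j4.499) = 0.05989 + j0.04958 A.
Step 6 — Convert to polar: |I| = 0.07774 A, ∠I = 39.6°.

I = 0.07774∠39.6° A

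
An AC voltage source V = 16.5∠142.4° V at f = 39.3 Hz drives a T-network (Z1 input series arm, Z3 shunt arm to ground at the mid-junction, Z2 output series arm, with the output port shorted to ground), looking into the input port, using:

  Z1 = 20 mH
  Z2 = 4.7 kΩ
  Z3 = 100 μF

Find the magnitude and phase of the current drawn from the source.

Step 1 — Angular frequency: ω = 2π·f = 2π·39.3 = 246.9 rad/s.
Step 2 — Component impedances:
  Z1: Z = jωL = j·246.9·0.02 = 0 + j4.939 Ω
  Z2: Z = R = 4700 Ω
  Z3: Z = 1/(jωC) = -j/(ω·C) = 0 - j40.5 Ω
Step 3 — With the output port shorted to ground, the output series arm Z2 runs from the junction to ground; the shunt arm Z3 also runs from the junction to ground. They appear in parallel: Z3 || Z2 = 0.3489 - j40.49 Ω.
Step 4 — Series with input arm Z1: Z_in = Z1 + (Z3 || Z2) = 0.3489 - j35.56 Ω = 35.56∠-89.4° Ω.
Step 5 — Source phasor: V = 16.5∠142.4° V = -13.07 + j10.07 V.
Step 6 — Ohm's law: I = V / Z_total = (-13.07 + j10.07) / (0.3489 - j35.56) = -0.2867 - j0.3649 A.
Step 7 — Convert to polar: |I| = 0.464 A, ∠I = -128.2°.

I = 0.464∠-128.2° A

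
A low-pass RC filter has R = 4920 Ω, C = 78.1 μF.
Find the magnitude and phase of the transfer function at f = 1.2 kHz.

Step 1 — Angular frequency: ω = 2π·1200 = 7540 rad/s.
Step 2 — Transfer function: H(jω) = 1/(1 + jωRC).
Step 3 — Denominator: 1 + jωRC = 1 + j·7540·4920·7.81e-05 = 1 + j2897.
Step 4 — H = 1.191e-07 - j0.0003452.
Step 5 — Magnitude: |H| = 0.0003452 (-69.2 dB); phase: φ = -90.0°.

|H| = 0.0003452 (-69.2 dB), φ = -90.0°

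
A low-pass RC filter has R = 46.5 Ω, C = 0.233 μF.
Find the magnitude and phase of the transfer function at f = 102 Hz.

Step 1 — Angular frequency: ω = 2π·102 = 640.9 rad/s.
Step 2 — Transfer function: H(jω) = 1/(1 + jωRC).
Step 3 — Denominator: 1 + jωRC = 1 + j·640.9·46.5·2.33e-07 = 1 + j0.006944.
Step 4 — H = 1 - j0.006943.
Step 5 — Magnitude: |H| = 1 (-0.0 dB); phase: φ = -0.4°.

|H| = 1 (-0.0 dB), φ = -0.4°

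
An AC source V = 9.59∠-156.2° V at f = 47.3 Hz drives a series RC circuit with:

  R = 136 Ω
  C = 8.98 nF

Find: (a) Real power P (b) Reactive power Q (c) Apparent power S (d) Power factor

Step 1 — Angular frequency: ω = 2π·f = 2π·47.3 = 297.2 rad/s.
Step 2 — Component impedances:
  R: Z = R = 136 Ω
  C: Z = 1/(jωC) = -j/(ω·C) = 0 - j3.747e+05 Ω
Step 3 — Series combination: Z_total = R + C = 136 - j3.747e+05 Ω = 3.747e+05∠-90.0° Ω.
Step 4 — Source phasor: V = 9.59∠-156.2° V = -8.774 - j3.87 V.
Step 5 — Current: I = V / Z = 1.032e-05 - j2.342e-05 A = 2.559e-05∠-66.2° A.
Step 6 — Complex power: S = V·I* = 8.909e-08 - j0.0002454 VA.
Step 7 — Real power: P = Re(S) = 8.909e-08 W.
Step 8 — Reactive power: Q = Im(S) = -0.0002454 VAR.
Step 9 — Apparent power: |S| = 0.0002454 VA.
Step 10 — Power factor: PF = P/|S| = 0.000363 (leading).

(a) P = 8.909e-08 W  (b) Q = -0.0002454 VAR  (c) S = 0.0002454 VA  (d) PF = 0.000363 (leading)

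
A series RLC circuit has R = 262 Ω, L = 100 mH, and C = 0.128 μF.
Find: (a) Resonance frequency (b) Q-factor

Step 1 — Resonance condition Im(Z)=0 gives ω₀ = 1/√(LC).
Step 2 — ω₀ = 1/√(0.1·1.28e-07) = 8839 rad/s.
Step 3 — f₀ = ω₀/(2π) = 1407 Hz.
Step 4 — Series Q: Q = ω₀L/R = 8839·0.1/262 = 3.374.

(a) f₀ = 1407 Hz  (b) Q = 3.374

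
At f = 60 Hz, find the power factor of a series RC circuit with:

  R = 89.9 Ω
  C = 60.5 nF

Step 1 — Angular frequency: ω = 2π·f = 2π·60 = 377 rad/s.
Step 2 — Component impedances:
  R: Z = R = 89.9 Ω
  C: Z = 1/(jωC) = -j/(ω·C) = 0 - j4.384e+04 Ω
Step 3 — Series combination: Z_total = R + C = 89.9 - j4.384e+04 Ω = 4.384e+04∠-89.9° Ω.
Step 4 — Power factor: PF = cos(φ) = Re(Z)/|Z| = 89.9/43844 = 0.00205.
Step 5 — Type: Im(Z) = -4.384e+04 ⇒ leading (phase φ = -89.9°).

PF = 0.00205 (leading, φ = -89.9°)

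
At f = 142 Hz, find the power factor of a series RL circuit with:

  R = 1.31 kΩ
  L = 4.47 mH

Step 1 — Angular frequency: ω = 2π·f = 2π·142 = 892.2 rad/s.
Step 2 — Component impedances:
  R: Z = R = 1310 Ω
  L: Z = jωL = j·892.2·0.00447 = 0 + j3.988 Ω
Step 3 — Series combination: Z_total = R + L = 1310 + j3.988 Ω = 1310∠0.2° Ω.
Step 4 — Power factor: PF = cos(φ) = Re(Z)/|Z| = 1310/1310 = 1.
Step 5 — Type: Im(Z) = 3.988 ⇒ lagging (phase φ = 0.2°).

PF = 1 (lagging, φ = 0.2°)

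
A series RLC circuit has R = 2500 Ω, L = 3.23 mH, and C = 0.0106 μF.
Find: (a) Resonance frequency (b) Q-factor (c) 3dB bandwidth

Step 1 — Resonance condition Im(Z)=0 gives ω₀ = 1/√(LC).
Step 2 — ω₀ = 1/√(0.00323·1.06e-08) = 1.709e+05 rad/s.
Step 3 — f₀ = ω₀/(2π) = 2.72e+04 Hz.
Step 4 — Series Q: Q = ω₀L/R = 1.709e+05·0.00323/2500 = 0.2208.
Step 5 — 3dB bandwidth: Δω = ω₀/Q = 7.74e+05 rad/s; BW = Δω/(2π) = 1.232e+05 Hz.

(a) f₀ = 2.72e+04 Hz  (b) Q = 0.2208  (c) BW = 1.232e+05 Hz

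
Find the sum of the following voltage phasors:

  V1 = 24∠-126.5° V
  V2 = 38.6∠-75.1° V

Step 1 — Convert each phasor to rectangular form:
  V1 = 24·(cos(-126.5°) + j·sin(-126.5°)) = -14.28 - j19.29 V
  V2 = 38.6·(cos(-75.1°) + j·sin(-75.1°)) = 9.925 - j37.3 V
Step 2 — Sum components: V_total = -4.35 - j56.59 V.
Step 3 — Convert to polar: |V_total| = 56.76 V, ∠V_total = -94.4°.

V_total = 56.76∠-94.4° V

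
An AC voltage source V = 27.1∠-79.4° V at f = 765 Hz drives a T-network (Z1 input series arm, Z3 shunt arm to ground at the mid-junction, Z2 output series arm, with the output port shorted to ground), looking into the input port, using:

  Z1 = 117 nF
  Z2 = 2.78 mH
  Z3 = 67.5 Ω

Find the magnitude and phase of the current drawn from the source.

Step 1 — Angular frequency: ω = 2π·f = 2π·765 = 4807 rad/s.
Step 2 — Component impedances:
  Z1: Z = 1/(jωC) = -j/(ω·C) = 0 - j1778 Ω
  Z2: Z = jωL = j·4807·0.00278 = 0 + j13.36 Ω
  Z3: Z = R = 67.5 Ω
Step 3 — With the output port shorted to ground, the output series arm Z2 runs from the junction to ground; the shunt arm Z3 also runs from the junction to ground. They appear in parallel: Z3 || Z2 = 2.546 + j12.86 Ω.
Step 4 — Series with input arm Z1: Z_in = Z1 + (Z3 || Z2) = 2.546 - j1765 Ω = 1765∠-89.9° Ω.
Step 5 — Source phasor: V = 27.1∠-79.4° V = 4.985 - j26.64 V.
Step 6 — Ohm's law: I = V / Z_total = (4.985 - j26.64) / (2.546 - j1765) = 0.01509 + j0.002802 A.
Step 7 — Convert to polar: |I| = 0.01535 A, ∠I = 10.5°.

I = 0.01535∠10.5° A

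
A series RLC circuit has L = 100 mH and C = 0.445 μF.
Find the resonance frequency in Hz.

Step 1 — Resonance condition Im(Z)=0 gives ω₀ = 1/√(LC).
Step 2 — ω₀ = 1/√(0.1·4.45e-07) = 4740 rad/s.
Step 3 — f₀ = ω₀/(2π) = 754.5 Hz.

f₀ = 754.5 Hz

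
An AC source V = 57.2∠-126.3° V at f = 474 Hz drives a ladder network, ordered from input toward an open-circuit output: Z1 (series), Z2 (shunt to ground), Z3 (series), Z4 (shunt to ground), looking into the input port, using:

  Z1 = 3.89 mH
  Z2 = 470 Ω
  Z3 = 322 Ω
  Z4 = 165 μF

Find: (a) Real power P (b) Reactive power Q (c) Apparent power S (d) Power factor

Step 1 — Angular frequency: ω = 2π·f = 2π·474 = 2978 rad/s.
Step 2 — Component impedances:
  Z1: Z = jωL = j·2978·0.00389 = 0 + j11.59 Ω
  Z2: Z = R = 470 Ω
  Z3: Z = R = 322 Ω
  Z4: Z = 1/(jωC) = -j/(ω·C) = 0 - j2.035 Ω
Step 3 — Ladder network (open output): work backward from the far end, alternating series and parallel combinations. Z_in = 191.1 + j10.87 Ω = 191.4∠3.3° Ω.
Step 4 — Source phasor: V = 57.2∠-126.3° V = -33.86 - j46.1 V.
Step 5 — Current: I = V / Z = -0.1903 - j0.2304 A = 0.2989∠-129.6° A.
Step 6 — Complex power: S = V·I* = 17.07 + j0.9707 VA.
Step 7 — Real power: P = Re(S) = 17.07 W.
Step 8 — Reactive power: Q = Im(S) = 0.9707 VAR.
Step 9 — Apparent power: |S| = 17.09 VA.
Step 10 — Power factor: PF = P/|S| = 0.9984 (lagging).

(a) P = 17.07 W  (b) Q = 0.9707 VAR  (c) S = 17.09 VA  (d) PF = 0.9984 (lagging)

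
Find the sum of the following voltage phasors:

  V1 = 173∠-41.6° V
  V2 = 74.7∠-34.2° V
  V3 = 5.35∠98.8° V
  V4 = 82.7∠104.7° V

Step 1 — Convert each phasor to rectangular form:
  V1 = 173·(cos(-41.6°) + j·sin(-41.6°)) = 129.4 - j114.9 V
  V2 = 74.7·(cos(-34.2°) + j·sin(-34.2°)) = 61.78 - j41.99 V
  V3 = 5.35·(cos(98.8°) + j·sin(98.8°)) = -0.8185 + j5.287 V
  V4 = 82.7·(cos(104.7°) + j·sin(104.7°)) = -20.99 + j79.99 V
Step 2 — Sum components: V_total = 169.3 - j71.57 V.
Step 3 — Convert to polar: |V_total| = 183.8 V, ∠V_total = -22.9°.

V_total = 183.8∠-22.9° V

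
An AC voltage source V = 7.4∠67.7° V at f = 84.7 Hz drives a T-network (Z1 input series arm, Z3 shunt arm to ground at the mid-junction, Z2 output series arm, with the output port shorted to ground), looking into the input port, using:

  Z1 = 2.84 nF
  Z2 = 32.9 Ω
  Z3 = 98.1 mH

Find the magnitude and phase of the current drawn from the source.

Step 1 — Angular frequency: ω = 2π·f = 2π·84.7 = 532.2 rad/s.
Step 2 — Component impedances:
  Z1: Z = 1/(jωC) = -j/(ω·C) = 0 - j6.616e+05 Ω
  Z2: Z = R = 32.9 Ω
  Z3: Z = jωL = j·532.2·0.0981 = 0 + j52.21 Ω
Step 3 — With the output port shorted to ground, the output series arm Z2 runs from the junction to ground; the shunt arm Z3 also runs from the junction to ground. They appear in parallel: Z3 || Z2 = 23.55 + j14.84 Ω.
Step 4 — Series with input arm Z1: Z_in = Z1 + (Z3 || Z2) = 23.55 - j6.616e+05 Ω = 6.616e+05∠-90.0° Ω.
Step 5 — Source phasor: V = 7.4∠67.7° V = 2.808 + j6.847 V.
Step 6 — Ohm's law: I = V / Z_total = (2.808 + j6.847) / (23.55 - j6.616e+05) = -1.035e-05 + j4.244e-06 A.
Step 7 — Convert to polar: |I| = 1.118e-05 A, ∠I = 157.7°.

I = 1.118e-05∠157.7° A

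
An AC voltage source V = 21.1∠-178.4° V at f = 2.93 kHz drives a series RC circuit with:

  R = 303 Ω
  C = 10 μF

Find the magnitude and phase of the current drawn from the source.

Step 1 — Angular frequency: ω = 2π·f = 2π·2930 = 1.841e+04 rad/s.
Step 2 — Component impedances:
  R: Z = R = 303 Ω
  C: Z = 1/(jωC) = -j/(ω·C) = 0 - j5.432 Ω
Step 3 — Series combination: Z_total = R + C = 303 - j5.432 Ω = 303∠-1.0° Ω.
Step 4 — Source phasor: V = 21.1∠-178.4° V = -21.09 - j0.5891 V.
Step 5 — Ohm's law: I = V / Z_total = (-21.09 - j0.5891) / (303 - j5.432) = -0.06955 - j0.003191 A.
Step 6 — Convert to polar: |I| = 0.06963 A, ∠I = -177.4°.

I = 0.06963∠-177.4° A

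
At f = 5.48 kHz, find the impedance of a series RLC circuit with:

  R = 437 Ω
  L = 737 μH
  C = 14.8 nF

Step 1 — Angular frequency: ω = 2π·f = 2π·5480 = 3.443e+04 rad/s.
Step 2 — Component impedances:
  R: Z = R = 437 Ω
  L: Z = jωL = j·3.443e+04·0.000737 = 0 + j25.38 Ω
  C: Z = 1/(jωC) = -j/(ω·C) = 0 - j1962 Ω
Step 3 — Series combination: Z_total = R + L + C = 437 - j1937 Ω = 1986∠-77.3° Ω.

Z = 437 - j1937 Ω = 1986∠-77.3° Ω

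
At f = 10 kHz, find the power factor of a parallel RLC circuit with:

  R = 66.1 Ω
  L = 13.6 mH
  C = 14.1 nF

Step 1 — Angular frequency: ω = 2π·f = 2π·1e+04 = 6.283e+04 rad/s.
Step 2 — Component impedances:
  R: Z = R = 66.1 Ω
  L: Z = jωL = j·6.283e+04·0.0136 = 0 + j854.5 Ω
  C: Z = 1/(jωC) = -j/(ω·C) = 0 - j1129 Ω
Step 3 — Parallel combination: 1/Z_total = 1/R + 1/L + 1/C; Z_total = 66.08 + j1.242 Ω = 66.09∠1.1° Ω.
Step 4 — Power factor: PF = cos(φ) = Re(Z)/|Z| = 66.08/66.09 = 0.9998.
Step 5 — Type: Im(Z) = 1.242 ⇒ lagging (phase φ = 1.1°).

PF = 0.9998 (lagging, φ = 1.1°)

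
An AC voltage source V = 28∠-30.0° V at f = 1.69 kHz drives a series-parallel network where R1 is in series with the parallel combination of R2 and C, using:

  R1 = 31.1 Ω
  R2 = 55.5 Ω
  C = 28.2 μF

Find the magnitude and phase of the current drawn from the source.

Step 1 — Angular frequency: ω = 2π·f = 2π·1690 = 1.062e+04 rad/s.
Step 2 — Component impedances:
  R1: Z = R = 31.1 Ω
  R2: Z = R = 55.5 Ω
  C: Z = 1/(jωC) = -j/(ω·C) = 0 - j3.34 Ω
Step 3 — Parallel branch: R2 || C = 1/(1/R2 + 1/C) = 0.2002 - j3.327 Ω.
Step 4 — Series with R1: Z_total = R1 + (R2 || C) = 31.3 - j3.327 Ω = 31.48∠-6.1° Ω.
Step 5 — Source phasor: V = 28∠-30.0° V = 24.25 - j14 V.
Step 6 — Ohm's law: I = V / Z_total = (24.25 - j14) / (31.3 - j3.327) = 0.8131 - j0.3608 A.
Step 7 — Convert to polar: |I| = 0.8895 A, ∠I = -23.9°.

I = 0.8895∠-23.9° A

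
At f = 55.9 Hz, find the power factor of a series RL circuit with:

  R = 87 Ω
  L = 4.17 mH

Step 1 — Angular frequency: ω = 2π·f = 2π·55.9 = 351.2 rad/s.
Step 2 — Component impedances:
  R: Z = R = 87 Ω
  L: Z = jωL = j·351.2·0.00417 = 0 + j1.465 Ω
Step 3 — Series combination: Z_total = R + L = 87 + j1.465 Ω = 87.01∠1.0° Ω.
Step 4 — Power factor: PF = cos(φ) = Re(Z)/|Z| = 87/87.01 = 0.9999.
Step 5 — Type: Im(Z) = 1.465 ⇒ lagging (phase φ = 1.0°).

PF = 0.9999 (lagging, φ = 1.0°)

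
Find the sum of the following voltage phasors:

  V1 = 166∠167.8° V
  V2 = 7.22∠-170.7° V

Step 1 — Convert each phasor to rectangular form:
  V1 = 166·(cos(167.8°) + j·sin(167.8°)) = -162.3 + j35.08 V
  V2 = 7.22·(cos(-170.7°) + j·sin(-170.7°)) = -7.125 - j1.167 V
Step 2 — Sum components: V_total = -169.4 + j33.91 V.
Step 3 — Convert to polar: |V_total| = 172.7 V, ∠V_total = 168.7°.

V_total = 172.7∠168.7° V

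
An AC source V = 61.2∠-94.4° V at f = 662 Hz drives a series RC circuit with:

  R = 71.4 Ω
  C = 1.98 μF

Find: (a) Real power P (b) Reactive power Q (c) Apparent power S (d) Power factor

Step 1 — Angular frequency: ω = 2π·f = 2π·662 = 4159 rad/s.
Step 2 — Component impedances:
  R: Z = R = 71.4 Ω
  C: Z = 1/(jωC) = -j/(ω·C) = 0 - j121.4 Ω
Step 3 — Series combination: Z_total = R + C = 71.4 - j121.4 Ω = 140.9∠-59.5° Ω.
Step 4 — Source phasor: V = 61.2∠-94.4° V = -4.695 - j61.02 V.
Step 5 — Current: I = V / Z = 0.3565 - j0.2483 A = 0.4345∠-34.9° A.
Step 6 — Complex power: S = V·I* = 13.48 - j22.92 VA.
Step 7 — Real power: P = Re(S) = 13.48 W.
Step 8 — Reactive power: Q = Im(S) = -22.92 VAR.
Step 9 — Apparent power: |S| = 26.59 VA.
Step 10 — Power factor: PF = P/|S| = 0.5069 (leading).

(a) P = 13.48 W  (b) Q = -22.92 VAR  (c) S = 26.59 VA  (d) PF = 0.5069 (leading)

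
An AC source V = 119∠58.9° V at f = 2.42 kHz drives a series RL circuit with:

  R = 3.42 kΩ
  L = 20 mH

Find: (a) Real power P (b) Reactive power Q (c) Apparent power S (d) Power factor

Step 1 — Angular frequency: ω = 2π·f = 2π·2420 = 1.521e+04 rad/s.
Step 2 — Component impedances:
  R: Z = R = 3420 Ω
  L: Z = jωL = j·1.521e+04·0.02 = 0 + j304.1 Ω
Step 3 — Series combination: Z_total = R + L = 3420 + j304.1 Ω = 3433∠5.1° Ω.
Step 4 — Source phasor: V = 119∠58.9° V = 61.47 + j101.9 V.
Step 5 — Current: I = V / Z = 0.02046 + j0.02797 A = 0.03466∠53.8° A.
Step 6 — Complex power: S = V·I* = 4.108 + j0.3653 VA.
Step 7 — Real power: P = Re(S) = 4.108 W.
Step 8 — Reactive power: Q = Im(S) = 0.3653 VAR.
Step 9 — Apparent power: |S| = 4.124 VA.
Step 10 — Power factor: PF = P/|S| = 0.9961 (lagging).

(a) P = 4.108 W  (b) Q = 0.3653 VAR  (c) S = 4.124 VA  (d) PF = 0.9961 (lagging)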